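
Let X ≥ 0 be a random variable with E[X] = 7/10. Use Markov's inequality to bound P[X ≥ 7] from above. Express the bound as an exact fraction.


μ = E[X] = 7/10, a = 7.
Markov: P[X ≥ 7] ≤ μ/a = (7/10)/7 = 1/10.
Numerically: ≈ 0.10000.
(Since a = 7 > μ = 0.70000, the bound 1/10 is < 1 and informative.)

P[X ≥ 7] ≤ 1/10 ≈ 0.10000.


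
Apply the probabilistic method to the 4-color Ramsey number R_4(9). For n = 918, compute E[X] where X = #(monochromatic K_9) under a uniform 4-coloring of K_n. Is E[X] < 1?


E[X] = C(918, 9) · 4^{1 − 36} = 1226696518272037432620 · 4^{−35} = 1226696518272037432620/1180591620717411303424.
As a reduced fraction: E[X] = 306674129568009358155/295147905179352825856 ≈ 1.039052.
Is E[X] < 1? NO.
Since E[X] ≥ 1, the first-moment bound is inconclusive at n = 918; it does NOT by itself certify R_4(9) > 918.

E[X] = 306674129568009358155/295147905179352825856 ≈ 1.039052; E[X] ≥ 1; first-moment method inconclusive here.


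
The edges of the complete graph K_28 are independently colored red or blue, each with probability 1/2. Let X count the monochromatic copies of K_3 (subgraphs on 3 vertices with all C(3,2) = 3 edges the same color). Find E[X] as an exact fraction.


Let X = Σ_S X_S over the C(28, 3) = 3276 subsets S of size 3, where X_S = 1 if the K_3 on S is monochromatic.
For a fixed S, the K_3 on S has C(3, 2) = 3 edges. P[all 3 edges red] = (1/2)^3, and likewise for blue, so P[monochromatic] = 2·(1/2)^3 = 2^{1 − 3} = 1/4.
Summing: E[X] = C(28, 3) · 2^{1 − 3} = 3276 · 1/4 = 819.
Numerically: E[X] ≈ 819.0000.

E[X] = C(28,3)·2^(1−C(3,2)) = 819 ≈ 819.0000.


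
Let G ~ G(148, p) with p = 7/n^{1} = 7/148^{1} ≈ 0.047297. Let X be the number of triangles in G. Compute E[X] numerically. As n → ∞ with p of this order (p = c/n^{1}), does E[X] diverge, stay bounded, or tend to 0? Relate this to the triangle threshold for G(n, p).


Number of potential triangles: C(148, 3) = 529396.
Each occurs with probability p³ ≈ (0.047297)³ ≈ 1.0580568e-04.
By linearity: E[X] = C(148, 3)·p³ ≈ 529396 · 1.0580568e-04 ≈ 56.01310.
Here α = 1, so p = 7/n is exactly at the triangle threshold p ~ 1/n. Asymptotically E[X] → c³/6 = 7³/6 = 343/6 ≈ 57.16667, a bounded constant. In this regime the triangle count is asymptotically Poisson(c³/6).

E[X] ≈ 56.01310; in regime p = Θ(1/n^{1}) E[X] stays bounded (at the triangle threshold p ~ 1/n).


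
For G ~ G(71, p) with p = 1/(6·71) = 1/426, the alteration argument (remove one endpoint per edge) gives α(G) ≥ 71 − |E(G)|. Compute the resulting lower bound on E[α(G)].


E[|E(G)|] = C(71, 2)·p = 2485 · (1/426) = 35/6.
E[α(G)] ≥ n − E[|E(G)|] = 71 − 35/6 = 391/6.
Numerically: ≈ 65.1667.
(This is only a lower bound; the true E[α(G)] may be larger.)

E[α(G)] ≥ 391/6 ≈ 65.1667.


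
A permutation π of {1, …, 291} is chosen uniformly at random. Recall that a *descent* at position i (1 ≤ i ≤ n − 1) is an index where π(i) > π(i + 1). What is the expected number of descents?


Write X = Σ X_I over i = 1, …, 290, with X_I the indicator of one descent.
There are 290 indicators.
For each fixed i, the pair (π(i), π(i+1)) is a uniformly random ordered pair of distinct values from {1, …, 291}; by symmetry P[π(i) > π(i+1)] = 1/2.
By linearity: E[X] = 290 · (1/2) = (291 − 1) · (1/2) = 145 ≈ 145.00000.

E[X] = 145 = 145.00000.


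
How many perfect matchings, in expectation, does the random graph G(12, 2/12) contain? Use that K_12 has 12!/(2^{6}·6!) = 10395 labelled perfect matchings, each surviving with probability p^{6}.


K_12 has 12!/(2^{6}·6!) = 10395 labelled perfect matchings.
For each such perfect matching H, let X_H = 1 if all 6 edges of H are present in G. Then P[X_H = 1] = p^{6} = (1/6)^{6} = 1/46656.
By linearity of expectation: E[X] = Σ_H E[X_H] = 10395 · p^{6} = 10395 · 1/46656 = 385/1728.
Numerically: E[X] ≈ 0.223.

E[X] = 10395 · (1/6)^{6} = 385/1728 ≈ 0.223.


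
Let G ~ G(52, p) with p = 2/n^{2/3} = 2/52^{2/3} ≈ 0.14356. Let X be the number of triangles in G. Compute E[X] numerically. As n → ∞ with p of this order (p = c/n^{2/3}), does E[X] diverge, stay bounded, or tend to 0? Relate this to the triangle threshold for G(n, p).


Number of potential triangles: C(52, 3) = 22100.
Each occurs with probability p³ ≈ (0.14356)³ ≈ 2.9585799e-03.
By linearity: E[X] = C(52, 3)·p³ ≈ 22100 · 2.9585799e-03 ≈ 65.38462.
Since α = 2/3 < 1, p = c/n^{2/3} ≫ 1/n is above the triangle threshold p ~ 1/n. Asymptotically E[X] ~ (c³/6)·n^{3(1−α)} = (2³/6)·n^{1} → ∞; triangles are abundant w.h.p.

E[X] ≈ 65.38462; in regime p = Θ(1/n^{2/3}) E[X] diverges (above the triangle threshold p ~ 1/n).


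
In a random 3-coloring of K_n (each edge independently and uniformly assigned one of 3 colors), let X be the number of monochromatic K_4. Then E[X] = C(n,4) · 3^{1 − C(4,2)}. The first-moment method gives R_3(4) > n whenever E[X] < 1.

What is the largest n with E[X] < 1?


We need C(n, 4) · 3^{1 − 6} < 1, i.e. C(n, 4) < 3^{6 − 1} = 243.
Check values of n near the boundary:
  n = 5: C(5, 4) = 5; 5 < 243? YES
  n = 6: C(6, 4) = 15; 15 < 243? YES
  n = 7: C(7, 4) = 35; 35 < 243? YES
  n = 8: C(8, 4) = 70; 70 < 243? YES
  n = 9: C(9, 4) = 126; 126 < 243? YES
  n = 10: C(10, 4) = 210; 210 < 243? YES
  n = 11: C(11, 4) = 330; 330 < 243? NO
The largest n with C(n, 4) < 243 is n = 10 (where E[X] = 70/81 ≈ 0.8641975). Hence R_3(4) > 10, i.e. R_3(4) ≥ 11.

Largest n = 10; hence R_3(4) > 10.


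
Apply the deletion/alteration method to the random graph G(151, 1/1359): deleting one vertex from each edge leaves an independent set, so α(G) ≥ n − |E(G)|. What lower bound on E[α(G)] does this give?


E[|E(G)|] = C(151, 2)·p = 11325 · (1/1359) = 25/3.
E[α(G)] ≥ n − E[|E(G)|] = 151 − 25/3 = 428/3.
Numerically: ≈ 142.666667.
(This is only a lower bound; the true E[α(G)] may be larger.)

E[α(G)] ≥ 428/3 ≈ 142.666667.


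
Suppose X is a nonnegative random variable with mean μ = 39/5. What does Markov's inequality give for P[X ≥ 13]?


μ = E[X] = 39/5, a = 13.
Markov: P[X ≥ 13] ≤ μ/a = (39/5)/13 = 3/5.
Numerically: ≈ 0.600.
(Since a = 13 > μ = 7.800, the bound 3/5 is < 1 and informative.)

P[X ≥ 13] ≤ 3/5 ≈ 0.600.


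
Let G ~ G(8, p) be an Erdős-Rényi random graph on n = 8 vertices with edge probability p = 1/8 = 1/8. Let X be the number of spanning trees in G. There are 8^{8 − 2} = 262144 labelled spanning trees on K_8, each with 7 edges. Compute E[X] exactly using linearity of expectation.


K_8 has 8^{8 − 2} = 262144 labelled spanning trees.
For each such spanning tree H, let X_H = 1 if all 7 edges of H are present in G. Then P[X_H = 1] = p^{7} = (1/8)^{7} = 1/2097152.
By linearity of expectation: E[X] = Σ_H E[X_H] = 262144 · p^{7} = 262144 · 1/2097152 = 1/8.
Numerically: E[X] ≈ 0.125.

E[X] = 262144 · (1/8)^{7} = 1/8 ≈ 0.125.


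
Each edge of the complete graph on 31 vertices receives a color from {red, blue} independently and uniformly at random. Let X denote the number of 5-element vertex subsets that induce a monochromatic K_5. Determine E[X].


Let X = Σ_S X_S over the C(31, 5) = 169911 subsets S of size 5, where X_S = 1 if the K_5 on S is monochromatic.
For a fixed S, the K_5 on S has C(5, 2) = 10 edges. P[all 10 edges red] = (1/2)^10, and likewise for blue, so P[monochromatic] = 2·(1/2)^10 = 2^{1 − 10} = 1/512.
By linearity of expectation: E[X] = C(31, 5) · 2^{1 − 10} = 169911 · 1/512 = 169911/512.
Numerically: E[X] ≈ 331.857422.

E[X] = C(31,5)·2^(1−C(5,2)) = 169911/512 ≈ 331.857422.


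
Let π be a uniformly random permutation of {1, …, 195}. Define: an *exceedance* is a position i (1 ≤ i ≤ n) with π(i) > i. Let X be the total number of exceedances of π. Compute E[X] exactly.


Write X = Σ_{i=1}^{195} X_i, where X_i = 1_{π(i) > i}.
For each fixed i, π(i) is uniform over {1, …, 195} (marginal of a uniform permutation), so P[π(i) > i] = (n − i)/n. Summing: Σ_{i=1}^{195} (n − i)/n = (0 + 1 + … + 194)/195 = 195(195 − 1)/(2·195) = (195 − 1)/2.
Hence E[X] = Σ_{i=1}^{195} (195 − i)/195 = 97 ≈ 97.0000.

E[X] = 97 = 97.0000.


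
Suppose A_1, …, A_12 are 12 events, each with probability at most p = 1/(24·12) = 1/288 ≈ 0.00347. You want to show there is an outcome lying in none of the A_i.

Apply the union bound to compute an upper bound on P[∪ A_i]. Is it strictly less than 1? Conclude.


Union bound: P[∪_{i=1}^{12} A_i] ≤ Σ_i P[A_i] ≤ 12·p = 12·(1/288) = 1/24.
Numerically: 1/24 ≈ 0.04167.
Is 1/24 < 1? YES.
Since P[∪ A_i] ≤ 1/24 < 1, the complement has P[∩ A_i^c] ≥ 1 − 1/24 = 23/24 > 0, so some outcome avoids every A_i.

12·p = 1/24 ≈ 0.04167; existence CERTIFIED by the union bound.


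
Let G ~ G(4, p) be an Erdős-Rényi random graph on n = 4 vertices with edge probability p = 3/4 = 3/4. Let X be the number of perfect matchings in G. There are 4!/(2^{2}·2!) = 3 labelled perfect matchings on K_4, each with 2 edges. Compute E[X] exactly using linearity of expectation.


K_4 has 4!/(2^{2}·2!) = 3 labelled perfect matchings.
For each such perfect matching H, let X_H = 1 if all 2 edges of H are present in G. Then P[X_H = 1] = p^{2} = (3/4)^{2} = 9/16.
Summing the indicators: E[X] = Σ_H E[X_H] = 3 · p^{2} = 3 · 9/16 = 27/16.
Numerically: E[X] ≈ 1.688.

E[X] = 3 · (3/4)^{2} = 27/16 ≈ 1.688.


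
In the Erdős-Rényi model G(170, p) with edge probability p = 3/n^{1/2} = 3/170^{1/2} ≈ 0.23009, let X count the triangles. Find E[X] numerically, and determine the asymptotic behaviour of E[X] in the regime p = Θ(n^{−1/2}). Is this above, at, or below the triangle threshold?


Number of potential triangles: C(170, 3) = 804440.
Each occurs with probability p³ ≈ (0.23009)³ ≈ 1.2181209e-02.
By linearity: E[X] = C(170, 3)·p³ ≈ 804440 · 1.2181209e-02 ≈ 9799.05148.
Since α = 1/2 < 1, p = c/n^{1/2} ≫ 1/n is above the triangle threshold p ~ 1/n. Asymptotically E[X] ~ (c³/6)·n^{3(1−α)} = (3³/6)·n^{1.5} → ∞; triangles are abundant w.h.p.

E[X] ≈ 9799.05148; in regime p = Θ(1/n^{1/2}) E[X] diverges (above the triangle threshold p ~ 1/n).


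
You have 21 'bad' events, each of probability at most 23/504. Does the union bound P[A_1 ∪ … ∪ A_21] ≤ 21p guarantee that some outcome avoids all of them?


Union bound: P[∪_{i=1}^{21} A_i] ≤ Σ_i P[A_i] ≤ 21·p = 21·(23/504) = 23/24.
Numerically: 23/24 ≈ 0.958333.
Is 23/24 < 1? YES.
Since P[∪ A_i] ≤ 23/24 < 1, the complement has P[∩ A_i^c] ≥ 1 − 23/24 = 1/24 > 0, so some outcome avoids every A_i.

21·p = 23/24 ≈ 0.958333; existence CERTIFIED by the union bound.


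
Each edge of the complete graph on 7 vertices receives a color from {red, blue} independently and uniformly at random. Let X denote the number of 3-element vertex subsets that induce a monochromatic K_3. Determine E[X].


Let X = Σ_S X_S over the C(7, 3) = 35 subsets S of size 3, where X_S = 1 if the K_3 on S is monochromatic.
For a fixed S, the K_3 on S has C(3, 2) = 3 edges. P[all 3 edges red] = (1/2)^3, and likewise for blue, so P[monochromatic] = 2·(1/2)^3 = 2^{1 − 3} = 1/4.
By linearity of expectation: E[X] = C(7, 3) · 2^{1 − 3} = 35 · 1/4 = 35/4.
Numerically: E[X] ≈ 8.750.

E[X] = C(7,3)·2^(1−C(3,2)) = 35/4 ≈ 8.750.


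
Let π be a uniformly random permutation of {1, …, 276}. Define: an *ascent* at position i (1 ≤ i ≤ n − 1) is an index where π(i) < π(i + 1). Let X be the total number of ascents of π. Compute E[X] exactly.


Write X = Σ X_I over i = 1, …, 275, with X_I the indicator of one ascent.
There are 275 indicators.
For each fixed i, the pair (π(i), π(i+1)) is a uniformly random ordered pair of distinct values from {1, …, 276}; by symmetry P[π(i) < π(i+1)] = 1/2.
By linearity: E[X] = 275 · (1/2) = (276 − 1) · (1/2) = 275/2 ≈ 137.500.

E[X] = 275/2 = 137.500.


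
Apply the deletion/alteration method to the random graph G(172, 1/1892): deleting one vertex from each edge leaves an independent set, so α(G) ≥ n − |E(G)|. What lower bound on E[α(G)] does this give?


E[|E(G)|] = C(172, 2)·p = 14706 · (1/1892) = 171/22.
E[α(G)] ≥ n − E[|E(G)|] = 172 − 171/22 = 3613/22.
Numerically: ≈ 164.227273.
(This is only a lower bound; the true E[α(G)] may be larger.)

E[α(G)] ≥ 3613/22 ≈ 164.227273.


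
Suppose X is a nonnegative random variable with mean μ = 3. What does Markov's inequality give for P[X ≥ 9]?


μ = E[X] = 3, a = 9.
Markov: P[X ≥ 9] ≤ μ/a = (3)/9 = 1/3.
Numerically: ≈ 0.333333.
(Since a = 9 > μ = 3.000000, the bound 1/3 is < 1 and informative.)

P[X ≥ 9] ≤ 1/3 ≈ 0.333333.


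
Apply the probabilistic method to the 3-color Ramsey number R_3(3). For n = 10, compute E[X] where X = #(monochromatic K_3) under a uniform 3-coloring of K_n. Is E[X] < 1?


E[X] = C(10, 3) · 3^{1 − 3} = 120 · 3^{−2} = 120/9.
As a reduced fraction: E[X] = 40/3 ≈ 13.333.
Is E[X] < 1? NO.
Since E[X] ≥ 1, the first-moment bound is inconclusive at n = 10; it does NOT by itself certify R_3(3) > 10.

E[X] = 40/3 ≈ 13.333; E[X] ≥ 1; first-moment method inconclusive here.


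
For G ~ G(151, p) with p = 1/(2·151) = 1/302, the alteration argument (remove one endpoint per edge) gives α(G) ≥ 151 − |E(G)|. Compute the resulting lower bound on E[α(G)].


E[|E(G)|] = C(151, 2)·p = 11325 · (1/302) = 75/2.
E[α(G)] ≥ n − E[|E(G)|] = 151 − 75/2 = 227/2.
Numerically: ≈ 113.500.
(This is only a lower bound; the true E[α(G)] may be larger.)

E[α(G)] ≥ 227/2 ≈ 113.500.


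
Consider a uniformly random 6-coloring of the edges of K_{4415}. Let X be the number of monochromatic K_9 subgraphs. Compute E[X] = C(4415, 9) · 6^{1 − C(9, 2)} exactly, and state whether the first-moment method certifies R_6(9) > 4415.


E[X] = C(4415, 9) · 6^{1 − 36} = 1742086910069196051229123255 · 6^{−35} = 1742086910069196051229123255/1719070799748422591028658176.
As a reduced fraction: E[X] = 1742086910069196051229123255/1719070799748422591028658176 ≈ 1.01339.
Is E[X] < 1? NO.
Since E[X] ≥ 1, the first-moment bound is inconclusive at n = 4415; it does NOT by itself certify R_6(9) > 4415.

E[X] = 1742086910069196051229123255/1719070799748422591028658176 ≈ 1.01339; E[X] ≥ 1; first-moment method inconclusive here.


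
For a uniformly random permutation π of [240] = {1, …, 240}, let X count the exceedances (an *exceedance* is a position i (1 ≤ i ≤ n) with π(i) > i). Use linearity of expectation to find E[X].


Write X = Σ_{i=1}^{240} X_i, where X_i = 1_{π(i) > i}.
For each fixed i, π(i) is uniform over {1, …, 240} (marginal of a uniform permutation), so P[π(i) > i] = (n − i)/n. Summing: Σ_{i=1}^{240} (n − i)/n = (0 + 1 + … + 239)/240 = 240(240 − 1)/(2·240) = (240 − 1)/2.
Hence E[X] = Σ_{i=1}^{240} (240 − i)/240 = 239/2 ≈ 119.5000.

E[X] = 239/2 = 119.5000.


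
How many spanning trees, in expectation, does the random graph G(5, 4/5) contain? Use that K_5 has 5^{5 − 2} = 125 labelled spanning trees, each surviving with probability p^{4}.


K_5 has 5^{5 − 2} = 125 labelled spanning trees.
For each such spanning tree H, let X_H = 1 if all 4 edges of H are present in G. Then P[X_H = 1] = p^{4} = (4/5)^{4} = 256/625.
By linearity: E[X] = Σ_H E[X_H] = 125 · p^{4} = 125 · 256/625 = 256/5.
Numerically: E[X] ≈ 51.2.

E[X] = 125 · (4/5)^{4} = 256/5 ≈ 51.2.


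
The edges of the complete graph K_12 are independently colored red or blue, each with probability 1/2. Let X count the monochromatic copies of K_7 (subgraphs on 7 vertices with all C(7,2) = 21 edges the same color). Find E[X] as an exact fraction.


Let X = Σ_S X_S over the C(12, 7) = 792 subsets S of size 7, where X_S = 1 if the K_7 on S is monochromatic.
For a fixed S, the K_7 on S has C(7, 2) = 21 edges. P[all 21 edges red] = (1/2)^21, and likewise for blue, so P[monochromatic] = 2·(1/2)^21 = 2^{1 − 21} = 1/1048576.
By linearity of expectation: E[X] = C(12, 7) · 2^{1 − 21} = 792 · 1/1048576 = 99/131072.
Numerically: E[X] ≈ 0.001.

E[X] = C(12,7)·2^(1−C(7,2)) = 99/131072 ≈ 0.001.


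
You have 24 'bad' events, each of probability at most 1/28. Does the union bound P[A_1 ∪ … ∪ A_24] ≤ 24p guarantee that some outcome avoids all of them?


Union bound: P[∪_{i=1}^{24} A_i] ≤ Σ_i P[A_i] ≤ 24·p = 24·(1/28) = 6/7.
Numerically: 6/7 ≈ 0.8571.
Is 6/7 < 1? YES.
Since P[∪ A_i] ≤ 6/7 < 1, the complement has P[∩ A_i^c] ≥ 1 − 6/7 = 1/7 > 0, so some outcome avoids every A_i.

24·p = 6/7 ≈ 0.8571; existence CERTIFIED by the union bound.


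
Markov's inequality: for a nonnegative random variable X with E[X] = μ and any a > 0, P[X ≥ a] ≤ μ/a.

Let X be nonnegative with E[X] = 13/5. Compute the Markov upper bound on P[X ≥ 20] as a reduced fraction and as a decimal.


μ = E[X] = 13/5, a = 20.
Markov: P[X ≥ 20] ≤ μ/a = (13/5)/20 = 13/100.
Numerically: ≈ 0.130000.
(Since a = 20 > μ = 2.600000, the bound 13/100 is < 1 and informative.)

P[X ≥ 20] ≤ 13/100 ≈ 0.130000.


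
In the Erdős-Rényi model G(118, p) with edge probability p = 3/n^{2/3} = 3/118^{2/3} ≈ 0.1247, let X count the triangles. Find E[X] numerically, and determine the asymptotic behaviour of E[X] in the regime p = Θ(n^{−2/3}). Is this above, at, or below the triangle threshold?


Number of potential triangles: C(118, 3) = 266916.
Each occurs with probability p³ ≈ (0.1247)³ ≈ 1.93909796e-03.
By linearity: E[X] = C(118, 3)·p³ ≈ 266916 · 1.93909796e-03 ≈ 517.576271.
Since α = 2/3 < 1, p = c/n^{2/3} ≫ 1/n is above the triangle threshold p ~ 1/n. Asymptotically E[X] ~ (c³/6)·n^{3(1−α)} = (3³/6)·n^{1} → ∞; triangles are abundant w.h.p.

E[X] ≈ 517.576271; in regime p = Θ(1/n^{2/3}) E[X] diverges (above the triangle threshold p ~ 1/n).


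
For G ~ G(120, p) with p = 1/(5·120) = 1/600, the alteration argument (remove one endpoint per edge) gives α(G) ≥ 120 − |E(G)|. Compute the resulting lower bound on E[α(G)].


E[|E(G)|] = C(120, 2)·p = 7140 · (1/600) = 119/10.
E[α(G)] ≥ n − E[|E(G)|] = 120 − 119/10 = 1081/10.
Numerically: ≈ 108.1000.
(This is only a lower bound; the true E[α(G)] may be larger.)

E[α(G)] ≥ 1081/10 ≈ 108.1000.


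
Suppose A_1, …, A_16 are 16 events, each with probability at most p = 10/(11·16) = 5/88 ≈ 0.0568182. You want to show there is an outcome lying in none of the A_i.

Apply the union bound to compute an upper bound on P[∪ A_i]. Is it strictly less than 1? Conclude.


Union bound: P[∪_{i=1}^{16} A_i] ≤ Σ_i P[A_i] ≤ 16·p = 16·(5/88) = 10/11.
Numerically: 10/11 ≈ 0.9090909.
Is 10/11 < 1? YES.
Since P[∪ A_i] ≤ 10/11 < 1, the complement has P[∩ A_i^c] ≥ 1 − 10/11 = 1/11 > 0, so some outcome avoids every A_i.

16·p = 10/11 ≈ 0.9090909; existence CERTIFIED by the union bound.


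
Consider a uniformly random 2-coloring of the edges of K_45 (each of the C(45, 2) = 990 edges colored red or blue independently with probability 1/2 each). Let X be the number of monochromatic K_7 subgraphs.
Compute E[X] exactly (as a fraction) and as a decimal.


Let X = Σ_S X_S over the C(45, 7) = 45379620 subsets S of size 7, where X_S = 1 if the K_7 on S is monochromatic.
For a fixed S, the K_7 on S has C(7, 2) = 21 edges. P[all 21 edges red] = (1/2)^21, and likewise for blue, so P[monochromatic] = 2·(1/2)^21 = 2^{1 − 21} = 1/1048576.
Summing: E[X] = C(45, 7) · 2^{1 − 21} = 45379620 · 1/1048576 = 11344905/262144.
Numerically: E[X] ≈ 43.277.

E[X] = C(45,7)·2^(1−C(7,2)) = 11344905/262144 ≈ 43.277.


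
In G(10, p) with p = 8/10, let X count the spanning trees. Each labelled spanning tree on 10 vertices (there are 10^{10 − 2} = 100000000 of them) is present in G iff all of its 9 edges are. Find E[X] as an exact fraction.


K_10 has 10^{10 − 2} = 100000000 labelled spanning trees.
For each such spanning tree H, let X_H = 1 if all 9 edges of H are present in G. Then P[X_H = 1] = p^{9} = (4/5)^{9} = 262144/1953125.
By linearity: E[X] = Σ_H E[X_H] = 100000000 · p^{9} = 100000000 · 262144/1953125 = 67108864/5.
Numerically: E[X] ≈ 1.34218e+07.

E[X] = 100000000 · (4/5)^{9} = 67108864/5 ≈ 1.34218e+07.


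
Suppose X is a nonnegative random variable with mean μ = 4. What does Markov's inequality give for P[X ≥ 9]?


μ = E[X] = 4, a = 9.
Markov: P[X ≥ 9] ≤ μ/a = (4)/9 = 4/9.
Numerically: ≈ 0.44444.
(Since a = 9 > μ = 4.00000, the bound 4/9 is < 1 and informative.)

P[X ≥ 9] ≤ 4/9 ≈ 0.44444.


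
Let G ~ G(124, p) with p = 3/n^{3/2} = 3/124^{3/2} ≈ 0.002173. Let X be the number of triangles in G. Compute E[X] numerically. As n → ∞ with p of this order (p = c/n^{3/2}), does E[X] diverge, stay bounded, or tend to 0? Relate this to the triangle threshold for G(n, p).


Number of potential triangles: C(124, 3) = 310124.
Each occurs with probability p³ ≈ (0.002173)³ ≈ 1.025572e-08.
By linearity: E[X] = C(124, 3)·p³ ≈ 310124 · 1.025572e-08 ≈ 0.0032.
Since α = 3/2 > 1, p = c/n^{3/2} = o(1/n) is below the triangle threshold p ~ 1/n. Asymptotically E[X] ~ (c³/6)·n^{3(1−α)} = (3³/6)·n^{-1.5} → 0, so by Markov's inequality G has no triangles w.h.p.

E[X] ≈ 0.0032; in regime p = Θ(1/n^{3/2}) E[X] tends to 0 (below the triangle threshold p ~ 1/n).


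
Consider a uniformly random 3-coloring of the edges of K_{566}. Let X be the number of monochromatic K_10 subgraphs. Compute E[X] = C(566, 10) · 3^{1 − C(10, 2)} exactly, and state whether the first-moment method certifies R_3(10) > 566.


E[X] = C(566, 10) · 3^{1 − 45} = 858376364549067965458 · 3^{−44} = 858376364549067965458/984770902183611232881.
As a reduced fraction: E[X] = 858376364549067965458/984770902183611232881 ≈ 0.87165.
Is E[X] < 1? YES.
Since E[X] < 1, there exists a 3-coloring of K_{566} with no monochromatic K_10; hence R_3(10) > 566.

E[X] = 858376364549067965458/984770902183611232881 ≈ 0.87165; E[X] < 1, so R_3(10) > 566.


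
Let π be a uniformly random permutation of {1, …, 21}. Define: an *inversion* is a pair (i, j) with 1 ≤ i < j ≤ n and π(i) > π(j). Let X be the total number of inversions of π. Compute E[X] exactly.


Write X = Σ X_I over the C(21, 2) = 210 pairs i < j, with X_I the indicator of one inversion.
There are 210 indicators.
For each fixed pair i < j, the values π(i) and π(j) are two distinct elements of {1, …, 21} in uniformly random order; by symmetry P[π(i) > π(j)] = 1/2.
By linearity: E[X] = 210 · (1/2) = C(21, 2) · (1/2) = 210/2 = 105 ≈ 105.0000.

E[X] = 105 = 105.0000.


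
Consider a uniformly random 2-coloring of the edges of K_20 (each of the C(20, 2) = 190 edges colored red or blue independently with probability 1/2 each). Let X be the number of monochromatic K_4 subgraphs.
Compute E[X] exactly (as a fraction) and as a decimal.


Let X = Σ_S X_S over the C(20, 4) = 4845 subsets S of size 4, where X_S = 1 if the K_4 on S is monochromatic.
For a fixed S, the K_4 on S has C(4, 2) = 6 edges. P[all 6 edges red] = (1/2)^6, and likewise for blue, so P[monochromatic] = 2·(1/2)^6 = 2^{1 − 6} = 1/32.
By linearity: E[X] = C(20, 4) · 2^{1 − 6} = 4845 · 1/32 = 4845/32.
Numerically: E[X] ≈ 151.406250.

E[X] = C(20,4)·2^(1−C(4,2)) = 4845/32 ≈ 151.406250.


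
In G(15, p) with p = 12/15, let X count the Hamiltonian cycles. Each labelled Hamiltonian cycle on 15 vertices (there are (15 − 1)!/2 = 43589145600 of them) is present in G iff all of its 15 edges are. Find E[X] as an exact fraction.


K_15 has (15 − 1)!/2 = 43589145600 labelled Hamiltonian cycles.
For each such Hamiltonian cycle H, let X_H = 1 if all 15 edges of H are present in G. Then P[X_H = 1] = p^{15} = (4/5)^{15} = 1073741824/30517578125.
By linearity of expectation: E[X] = Σ_H E[X_H] = 43589145600 · p^{15} = 43589145600 · 1073741824/30517578125 = 1872139548125822976/1220703125.
Numerically: E[X] ≈ 1.53366e+09.

E[X] = 43589145600 · (4/5)^{15} = 1872139548125822976/1220703125 ≈ 1.53366e+09.


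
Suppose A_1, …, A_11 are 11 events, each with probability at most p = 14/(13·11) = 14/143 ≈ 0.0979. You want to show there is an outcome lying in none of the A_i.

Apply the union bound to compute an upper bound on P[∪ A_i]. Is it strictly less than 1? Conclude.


Union bound: P[∪_{i=1}^{11} A_i] ≤ Σ_i P[A_i] ≤ 11·p = 11·(14/143) = 14/13.
Numerically: 14/13 ≈ 1.0769.
Is 14/13 < 1? NO.
Since the bound 14/13 is ≥ 1, the union bound is uninformative here; it does NOT by itself certify existence.

11·p = 14/13 ≈ 1.0769; existence NOT certified by the union bound.


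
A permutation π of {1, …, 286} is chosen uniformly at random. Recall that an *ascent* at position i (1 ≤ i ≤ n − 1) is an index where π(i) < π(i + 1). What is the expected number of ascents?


Write X = Σ X_I over i = 1, …, 285, with X_I the indicator of one ascent.
There are 285 indicators.
For each fixed i, the pair (π(i), π(i+1)) is a uniformly random ordered pair of distinct values from {1, …, 286}; by symmetry P[π(i) < π(i+1)] = 1/2.
By linearity: E[X] = 285 · (1/2) = (286 − 1) · (1/2) = 285/2 ≈ 142.50000.

E[X] = 285/2 = 142.50000.


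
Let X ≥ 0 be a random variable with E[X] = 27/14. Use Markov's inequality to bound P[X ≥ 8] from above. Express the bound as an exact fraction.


μ = E[X] = 27/14, a = 8.
Markov: P[X ≥ 8] ≤ μ/a = (27/14)/8 = 27/112.
Numerically: ≈ 0.241071.
(Since a = 8 > μ = 1.928571, the bound 27/112 is < 1 and informative.)

P[X ≥ 8] ≤ 27/112 ≈ 0.241071.


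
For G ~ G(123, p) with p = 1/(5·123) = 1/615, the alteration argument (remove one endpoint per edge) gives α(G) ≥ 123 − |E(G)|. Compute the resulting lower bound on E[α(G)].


E[|E(G)|] = C(123, 2)·p = 7503 · (1/615) = 61/5.
E[α(G)] ≥ n − E[|E(G)|] = 123 − 61/5 = 554/5.
Numerically: ≈ 110.800000.
(This is only a lower bound; the true E[α(G)] may be larger.)

E[α(G)] ≥ 554/5 ≈ 110.800000.


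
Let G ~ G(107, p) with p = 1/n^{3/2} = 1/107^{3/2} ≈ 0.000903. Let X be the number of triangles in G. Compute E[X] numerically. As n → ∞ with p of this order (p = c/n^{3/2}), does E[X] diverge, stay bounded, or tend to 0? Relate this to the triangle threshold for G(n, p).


Number of potential triangles: C(107, 3) = 198485.
Each occurs with probability p³ ≈ (0.000903)³ ≈ 7.37519e-10.
By linearity: E[X] = C(107, 3)·p³ ≈ 198485 · 7.37519e-10 ≈ 0.000.
Since α = 3/2 > 1, p = c/n^{3/2} = o(1/n) is below the triangle threshold p ~ 1/n. Asymptotically E[X] ~ (c³/6)·n^{3(1−α)} = (1³/6)·n^{-1.5} → 0, so by Markov's inequality G has no triangles w.h.p.

E[X] ≈ 0.000; in regime p = Θ(1/n^{3/2}) E[X] tends to 0 (below the triangle threshold p ~ 1/n).


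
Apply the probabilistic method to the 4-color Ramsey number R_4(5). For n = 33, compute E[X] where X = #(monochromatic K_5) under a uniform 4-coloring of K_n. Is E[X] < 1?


E[X] = C(33, 5) · 4^{1 − 10} = 237336 · 4^{−9} = 237336/262144.
As a reduced fraction: E[X] = 29667/32768 ≈ 0.905.
Is E[X] < 1? YES.
Since E[X] < 1, there exists a 4-coloring of K_{33} with no monochromatic K_5; hence R_4(5) > 33.

E[X] = 29667/32768 ≈ 0.905; E[X] < 1, so R_4(5) > 33.


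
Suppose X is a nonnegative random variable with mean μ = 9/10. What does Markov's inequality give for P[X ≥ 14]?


μ = E[X] = 9/10, a = 14.
Markov: P[X ≥ 14] ≤ μ/a = (9/10)/14 = 9/140.
Numerically: ≈ 0.06429.
(Since a = 14 > μ = 0.90000, the bound 9/140 is < 1 and informative.)

P[X ≥ 14] ≤ 9/140 ≈ 0.06429.


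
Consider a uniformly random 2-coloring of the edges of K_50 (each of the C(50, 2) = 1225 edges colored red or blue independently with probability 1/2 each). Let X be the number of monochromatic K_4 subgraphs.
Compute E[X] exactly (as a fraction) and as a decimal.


Let X = Σ_S X_S over the C(50, 4) = 230300 subsets S of size 4, where X_S = 1 if the K_4 on S is monochromatic.
For a fixed S, the K_4 on S has C(4, 2) = 6 edges. P[all 6 edges red] = (1/2)^6, and likewise for blue, so P[monochromatic] = 2·(1/2)^6 = 2^{1 − 6} = 1/32.
By linearity of expectation: E[X] = C(50, 4) · 2^{1 − 6} = 230300 · 1/32 = 57575/8.
Numerically: E[X] ≈ 7196.875.

E[X] = C(50,4)·2^(1−C(4,2)) = 57575/8 ≈ 7196.875.


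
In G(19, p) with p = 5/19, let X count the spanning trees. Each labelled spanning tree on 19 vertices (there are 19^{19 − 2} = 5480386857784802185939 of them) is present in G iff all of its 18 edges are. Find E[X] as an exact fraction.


K_19 has 19^{19 − 2} = 5480386857784802185939 labelled spanning trees.
For each such spanning tree H, let X_H = 1 if all 18 edges of H are present in G. Then P[X_H = 1] = p^{18} = (5/19)^{18} = 3814697265625/104127350297911241532841.
By linearity: E[X] = Σ_H E[X_H] = 5480386857784802185939 · p^{18} = 5480386857784802185939 · 3814697265625/104127350297911241532841 = 3814697265625/19.
Numerically: E[X] ≈ 2.0077e+11.

E[X] = 5480386857784802185939 · (5/19)^{18} = 3814697265625/19 ≈ 2.0077e+11.


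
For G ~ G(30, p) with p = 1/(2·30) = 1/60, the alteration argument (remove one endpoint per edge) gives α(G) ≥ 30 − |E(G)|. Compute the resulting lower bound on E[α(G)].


E[|E(G)|] = C(30, 2)·p = 435 · (1/60) = 29/4.
E[α(G)] ≥ n − E[|E(G)|] = 30 − 29/4 = 91/4.
Numerically: ≈ 22.750000.
(This is only a lower bound; the true E[α(G)] may be larger.)

E[α(G)] ≥ 91/4 ≈ 22.750000.


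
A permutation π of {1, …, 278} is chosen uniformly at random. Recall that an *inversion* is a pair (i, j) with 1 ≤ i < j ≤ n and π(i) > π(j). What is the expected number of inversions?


Write X = Σ X_I over the C(278, 2) = 38503 pairs i < j, with X_I the indicator of one inversion.
There are 38503 indicators.
For each fixed pair i < j, the values π(i) and π(j) are two distinct elements of {1, …, 278} in uniformly random order; by symmetry P[π(i) > π(j)] = 1/2.
By linearity: E[X] = 38503 · (1/2) = C(278, 2) · (1/2) = 38503/2 = 38503/2 ≈ 19251.5000.

E[X] = 38503/2 = 19251.5000.


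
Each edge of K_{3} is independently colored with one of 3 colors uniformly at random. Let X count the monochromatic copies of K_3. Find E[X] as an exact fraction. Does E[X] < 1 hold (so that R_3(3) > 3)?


E[X] = C(3, 3) · 3^{1 − 3} = 1 · 3^{−2} = 1/9.
As a reduced fraction: E[X] = 1/9 ≈ 0.1111111.
Is E[X] < 1? YES.
Since E[X] < 1, there exists a 3-coloring of K_{3} with no monochromatic K_3; hence R_3(3) > 3.

E[X] = 1/9 ≈ 0.1111111; E[X] < 1, so R_3(3) > 3.


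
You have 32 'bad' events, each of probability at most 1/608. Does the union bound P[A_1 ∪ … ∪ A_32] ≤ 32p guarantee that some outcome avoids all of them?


Union bound: P[∪_{i=1}^{32} A_i] ≤ Σ_i P[A_i] ≤ 32·p = 32·(1/608) = 1/19.
Numerically: 1/19 ≈ 0.052632.
Is 1/19 < 1? YES.
Since P[∪ A_i] ≤ 1/19 < 1, the complement has P[∩ A_i^c] ≥ 1 − 1/19 = 18/19 > 0, so some outcome avoids every A_i.

32·p = 1/19 ≈ 0.052632; existence CERTIFIED by the union bound.


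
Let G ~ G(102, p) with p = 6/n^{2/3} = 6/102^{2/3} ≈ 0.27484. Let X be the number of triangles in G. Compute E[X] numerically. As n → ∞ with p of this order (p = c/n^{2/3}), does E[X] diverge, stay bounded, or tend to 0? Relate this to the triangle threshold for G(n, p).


Number of potential triangles: C(102, 3) = 171700.
Each occurs with probability p³ ≈ (0.27484)³ ≈ 2.0761246e-02.
By linearity: E[X] = C(102, 3)·p³ ≈ 171700 · 2.0761246e-02 ≈ 3564.70588.
Since α = 2/3 < 1, p = c/n^{2/3} ≫ 1/n is above the triangle threshold p ~ 1/n. Asymptotically E[X] ~ (c³/6)·n^{3(1−α)} = (6³/6)·n^{1} → ∞; triangles are abundant w.h.p.

E[X] ≈ 3564.70588; in regime p = Θ(1/n^{2/3}) E[X] diverges (above the triangle threshold p ~ 1/n).


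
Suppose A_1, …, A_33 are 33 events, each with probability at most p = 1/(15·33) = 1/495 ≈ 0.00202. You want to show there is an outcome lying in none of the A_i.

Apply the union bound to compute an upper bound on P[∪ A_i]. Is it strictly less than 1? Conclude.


Union bound: P[∪_{i=1}^{33} A_i] ≤ Σ_i P[A_i] ≤ 33·p = 33·(1/495) = 1/15.
Numerically: 1/15 ≈ 0.06667.
Is 1/15 < 1? YES.
Since P[∪ A_i] ≤ 1/15 < 1, the complement has P[∩ A_i^c] ≥ 1 − 1/15 = 14/15 > 0, so some outcome avoids every A_i.

33·p = 1/15 ≈ 0.06667; existence CERTIFIED by the union bound.


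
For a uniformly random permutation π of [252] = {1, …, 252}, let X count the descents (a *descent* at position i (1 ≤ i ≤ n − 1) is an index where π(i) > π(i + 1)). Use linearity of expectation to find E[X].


Write X = Σ X_I over i = 1, …, 251, with X_I the indicator of one descent.
There are 251 indicators.
For each fixed i, the pair (π(i), π(i+1)) is a uniformly random ordered pair of distinct values from {1, …, 252}; by symmetry P[π(i) > π(i+1)] = 1/2.
By linearity: E[X] = 251 · (1/2) = (252 − 1) · (1/2) = 251/2 ≈ 125.500000.

E[X] = 251/2 = 125.500000.


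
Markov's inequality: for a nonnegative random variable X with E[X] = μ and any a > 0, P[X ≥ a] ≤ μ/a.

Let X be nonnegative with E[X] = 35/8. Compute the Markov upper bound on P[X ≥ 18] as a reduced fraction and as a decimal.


μ = E[X] = 35/8, a = 18.
Markov: P[X ≥ 18] ≤ μ/a = (35/8)/18 = 35/144.
Numerically: ≈ 0.24306.
(Since a = 18 > μ = 4.37500, the bound 35/144 is < 1 and informative.)

P[X ≥ 18] ≤ 35/144 ≈ 0.24306.


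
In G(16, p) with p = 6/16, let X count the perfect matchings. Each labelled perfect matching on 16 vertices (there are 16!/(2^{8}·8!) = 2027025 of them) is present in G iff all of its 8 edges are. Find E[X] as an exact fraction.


K_16 has 16!/(2^{8}·8!) = 2027025 labelled perfect matchings.
For each such perfect matching H, let X_H = 1 if all 8 edges of H are present in G. Then P[X_H = 1] = p^{8} = (3/8)^{8} = 6561/16777216.
By linearity: E[X] = Σ_H E[X_H] = 2027025 · p^{8} = 2027025 · 6561/16777216 = 13299311025/16777216.
Numerically: E[X] ≈ 792.7.

E[X] = 2027025 · (3/8)^{8} = 13299311025/16777216 ≈ 792.7.


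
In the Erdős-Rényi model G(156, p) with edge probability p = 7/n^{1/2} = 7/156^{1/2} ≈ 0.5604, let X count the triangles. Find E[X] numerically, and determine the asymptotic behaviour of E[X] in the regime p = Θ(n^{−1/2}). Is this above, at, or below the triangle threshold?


Number of potential triangles: C(156, 3) = 620620.
Each occurs with probability p³ ≈ (0.5604)³ ≈ 1.760383e-01.
By linearity: E[X] = C(156, 3)·p³ ≈ 620620 · 1.760383e-01 ≈ 109252.9040.
Since α = 1/2 < 1, p = c/n^{1/2} ≫ 1/n is above the triangle threshold p ~ 1/n. Asymptotically E[X] ~ (c³/6)·n^{3(1−α)} = (7³/6)·n^{1.5} → ∞; triangles are abundant w.h.p.

E[X] ≈ 109252.9040; in regime p = Θ(1/n^{1/2}) E[X] diverges (above the triangle threshold p ~ 1/n).


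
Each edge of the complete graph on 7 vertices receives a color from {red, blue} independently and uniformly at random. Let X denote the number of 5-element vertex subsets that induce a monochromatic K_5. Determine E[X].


Let X = Σ_S X_S over the C(7, 5) = 21 subsets S of size 5, where X_S = 1 if the K_5 on S is monochromatic.
For a fixed S, the K_5 on S has C(5, 2) = 10 edges. P[all 10 edges red] = (1/2)^10, and likewise for blue, so P[monochromatic] = 2·(1/2)^10 = 2^{1 − 10} = 1/512.
By linearity: E[X] = C(7, 5) · 2^{1 − 10} = 21 · 1/512 = 21/512.
Numerically: E[X] ≈ 0.04102.

E[X] = C(7,5)·2^(1−C(5,2)) = 21/512 ≈ 0.04102.


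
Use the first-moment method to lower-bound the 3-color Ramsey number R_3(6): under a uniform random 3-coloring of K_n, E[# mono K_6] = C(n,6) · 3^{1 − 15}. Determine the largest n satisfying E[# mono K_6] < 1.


We need C(n, 6) · 3^{1 − 15} < 1, i.e. C(n, 6) < 3^{15 − 1} = 4782969.
Check values of n near the boundary:
  n = 38: C(38, 6) = 2760681; 2760681 < 4782969? YES
  n = 39: C(39, 6) = 3262623; 3262623 < 4782969? YES
  n = 40: C(40, 6) = 3838380; 3838380 < 4782969? YES
  n = 41: C(41, 6) = 4496388; 4496388 < 4782969? YES
  n = 42: C(42, 6) = 5245786; 5245786 < 4782969? NO
  n = 43: C(43, 6) = 6096454; 6096454 < 4782969? NO
  n = 44: C(44, 6) = 7059052; 7059052 < 4782969? NO
The largest n with C(n, 6) < 4782969 is n = 41 (where E[X] = 1498796/1594323 ≈ 0.9401). Hence R_3(6) > 41, i.e. R_3(6) ≥ 42.

Largest n = 41; hence R_3(6) > 41.


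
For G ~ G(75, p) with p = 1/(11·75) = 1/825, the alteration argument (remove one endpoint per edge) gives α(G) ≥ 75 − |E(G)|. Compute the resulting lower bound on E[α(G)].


E[|E(G)|] = C(75, 2)·p = 2775 · (1/825) = 37/11.
E[α(G)] ≥ n − E[|E(G)|] = 75 − 37/11 = 788/11.
Numerically: ≈ 71.6364.
(This is only a lower bound; the true E[α(G)] may be larger.)

E[α(G)] ≥ 788/11 ≈ 71.6364.


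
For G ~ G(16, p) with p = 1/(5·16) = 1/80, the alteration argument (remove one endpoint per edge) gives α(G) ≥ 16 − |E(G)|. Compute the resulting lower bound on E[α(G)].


E[|E(G)|] = C(16, 2)·p = 120 · (1/80) = 3/2.
E[α(G)] ≥ n − E[|E(G)|] = 16 − 3/2 = 29/2.
Numerically: ≈ 14.50000.
(This is only a lower bound; the true E[α(G)] may be larger.)

E[α(G)] ≥ 29/2 ≈ 14.50000.


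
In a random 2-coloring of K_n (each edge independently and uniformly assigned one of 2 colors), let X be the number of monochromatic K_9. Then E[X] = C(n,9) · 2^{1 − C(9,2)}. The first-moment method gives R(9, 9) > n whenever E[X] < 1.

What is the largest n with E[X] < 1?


We need C(n, 9) · 2^{1 − 36} < 1, i.e. C(n, 9) < 2^{36 − 1} = 34359738368.
Check values of n near the boundary:
  n = 63: C(63, 9) = 23667689815; 23667689815 < 34359738368? YES
  n = 64: C(64, 9) = 27540584512; 27540584512 < 34359738368? YES
  n = 65: C(65, 9) = 31966749880; 31966749880 < 34359738368? YES
  n = 66: C(66, 9) = 37014131440; 37014131440 < 34359738368? NO
  n = 67: C(67, 9) = 42757703560; 42757703560 < 34359738368? NO
The largest n with C(n, 9) < 34359738368 is n = 65 (where E[X] = 3995843735/4294967296 ≈ 0.93035). Hence R(9, 9) > 65, i.e. R(9, 9) ≥ 66.

Largest n = 65; hence R(9, 9) > 65.


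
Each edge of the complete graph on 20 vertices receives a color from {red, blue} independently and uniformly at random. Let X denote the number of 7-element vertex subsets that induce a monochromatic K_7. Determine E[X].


Let X = Σ_S X_S over the C(20, 7) = 77520 subsets S of size 7, where X_S = 1 if the K_7 on S is monochromatic.
For a fixed S, the K_7 on S has C(7, 2) = 21 edges. P[all 21 edges red] = (1/2)^21, and likewise for blue, so P[monochromatic] = 2·(1/2)^21 = 2^{1 − 21} = 1/1048576.
By linearity: E[X] = C(20, 7) · 2^{1 − 21} = 77520 · 1/1048576 = 4845/65536.
Numerically: E[X] ≈ 0.0739.

E[X] = C(20,7)·2^(1−C(7,2)) = 4845/65536 ≈ 0.0739.


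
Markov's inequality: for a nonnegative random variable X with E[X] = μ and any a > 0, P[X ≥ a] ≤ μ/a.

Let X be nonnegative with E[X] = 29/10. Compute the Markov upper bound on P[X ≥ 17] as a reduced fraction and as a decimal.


μ = E[X] = 29/10, a = 17.
Markov: P[X ≥ 17] ≤ μ/a = (29/10)/17 = 29/170.
Numerically: ≈ 0.1706.
(Since a = 17 > μ = 2.9000, the bound 29/170 is < 1 and informative.)

P[X ≥ 17] ≤ 29/170 ≈ 0.1706.


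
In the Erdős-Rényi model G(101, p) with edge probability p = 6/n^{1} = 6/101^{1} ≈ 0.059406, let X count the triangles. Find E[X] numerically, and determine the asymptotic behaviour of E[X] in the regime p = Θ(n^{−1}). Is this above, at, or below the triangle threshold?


Number of potential triangles: C(101, 3) = 166650.
Each occurs with probability p³ ≈ (0.059406)³ ≈ 2.0964747e-04.
By linearity: E[X] = C(101, 3)·p³ ≈ 166650 · 2.0964747e-04 ≈ 34.93775.
Here α = 1, so p = 6/n is exactly at the triangle threshold p ~ 1/n. Asymptotically E[X] → c³/6 = 6³/6 = 36 ≈ 36.00000, a bounded constant. In this regime the triangle count is asymptotically Poisson(c³/6).

E[X] ≈ 34.93775; in regime p = Θ(1/n^{1}) E[X] stays bounded (at the triangle threshold p ~ 1/n).
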